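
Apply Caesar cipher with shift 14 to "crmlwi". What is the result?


Caesar cipher: shift "crmlwi" by 14
  'c' (pos 2) + 14 = pos 16 = 'q'
  'r' (pos 17) + 14 = pos 5 = 'f'
  'm' (pos 12) + 14 = pos 0 = 'a'
  'l' (pos 11) + 14 = pos 25 = 'z'
  'w' (pos 22) + 14 = pos 10 = 'k'
  'i' (pos 8) + 14 = pos 22 = 'w'
Result: qfazkw

qfazkw


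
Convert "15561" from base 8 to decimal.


Input: "15561" in base 8
Positional expansion:
  Digit '1' (value 1) x 8^4 = 4096
  Digit '5' (value 5) x 8^3 = 2560
  Digit '5' (value 5) x 8^2 = 320
  Digit '6' (value 6) x 8^1 = 48
  Digit '1' (value 1) x 8^0 = 1
Sum = 7025

7025


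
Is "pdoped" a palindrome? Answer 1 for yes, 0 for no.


Input: pdoped
Reversed: depodp
  Compare pos 0 ('p') with pos 5 ('d'): MISMATCH
  Compare pos 1 ('d') with pos 4 ('e'): MISMATCH
  Compare pos 2 ('o') with pos 3 ('p'): MISMATCH
Result: not a palindrome

0


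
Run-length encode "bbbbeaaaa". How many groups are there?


Input: bbbbeaaaa
Scanning for consecutive runs:
  Group 1: 'b' x 4 (positions 0-3)
  Group 2: 'e' x 1 (positions 4-4)
  Group 3: 'a' x 4 (positions 5-8)
Total groups: 3

3


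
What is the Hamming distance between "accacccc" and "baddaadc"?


Comparing "accacccc" and "baddaadc" position by position:
  Position 0: 'a' vs 'b' => differ
  Position 1: 'c' vs 'a' => differ
  Position 2: 'c' vs 'd' => differ
  Position 3: 'a' vs 'd' => differ
  Position 4: 'c' vs 'a' => differ
  Position 5: 'c' vs 'a' => differ
  Position 6: 'c' vs 'd' => differ
  Position 7: 'c' vs 'c' => same
Total differences (Hamming distance): 7

7


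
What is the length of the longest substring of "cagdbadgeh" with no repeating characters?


Input: "cagdbadgeh"
Sliding window (track last position of each char):
  Position 0 ('c'): window [0,0] length 1 -- new best
  Position 1 ('a'): window [0,1] length 2 -- new best
  Position 2 ('g'): window [0,2] length 3 -- new best
  Position 3 ('d'): window [0,3] length 4 -- new best
  Position 4 ('b'): window [0,4] length 5 -- new best
  Position 5 ('a'): repeat (last at 1), move window start to 2
  Position 5 ('a'): window [2,5] length 4
  Position 6 ('d'): repeat (last at 3), move window start to 4
  Position 6 ('d'): window [4,6] length 3
  Position 7 ('g'): window [4,7] length 4
  Position 8 ('e'): window [4,8] length 5
  Position 9 ('h'): window [4,9] length 6 -- new best
Longest substring with no repeats: "badgeh" with length 6

6


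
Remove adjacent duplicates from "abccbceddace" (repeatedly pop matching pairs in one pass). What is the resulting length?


Input: abccbceddace
Stack-based adjacent duplicate removal:
  Read 'a': push. Stack: a
  Read 'b': push. Stack: ab
  Read 'c': push. Stack: abc
  Read 'c': matches stack top 'c' => pop. Stack: ab
  Read 'b': matches stack top 'b' => pop. Stack: a
  Read 'c': push. Stack: ac
  Read 'e': push. Stack: ace
  Read 'd': push. Stack: aced
  Read 'd': matches stack top 'd' => pop. Stack: ace
  Read 'a': push. Stack: acea
  Read 'c': push. Stack: aceac
  Read 'e': push. Stack: aceace
Final stack: "aceace" (length 6)

6


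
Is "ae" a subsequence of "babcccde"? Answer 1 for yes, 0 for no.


Check if "ae" is a subsequence of "babcccde"
Greedy scan:
  Position 0 ('b'): no match needed
  Position 1 ('a'): matches sub[0] = 'a'
  Position 2 ('b'): no match needed
  Position 3 ('c'): no match needed
  Position 4 ('c'): no match needed
  Position 5 ('c'): no match needed
  Position 6 ('d'): no match needed
  Position 7 ('e'): matches sub[1] = 'e'
All 2 characters matched => is a subsequence

1


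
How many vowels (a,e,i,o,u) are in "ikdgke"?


Input: ikdgke
Checking each character:
  'i' at position 0: vowel (running total: 1)
  'k' at position 1: consonant
  'd' at position 2: consonant
  'g' at position 3: consonant
  'k' at position 4: consonant
  'e' at position 5: vowel (running total: 2)
Total vowels: 2

2


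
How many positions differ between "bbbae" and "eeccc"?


Comparing "bbbae" and "eeccc" position by position:
  Position 0: 'b' vs 'e' => DIFFER
  Position 1: 'b' vs 'e' => DIFFER
  Position 2: 'b' vs 'c' => DIFFER
  Position 3: 'a' vs 'c' => DIFFER
  Position 4: 'e' vs 'c' => DIFFER
Positions that differ: 5

5


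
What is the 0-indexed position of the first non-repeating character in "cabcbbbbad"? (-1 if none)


Input: cabcbbbbad
Character frequencies:
  'a': 2
  'b': 5
  'c': 2
  'd': 1
Scanning left to right for freq == 1:
  Position 0 ('c'): freq=2, skip
  Position 1 ('a'): freq=2, skip
  Position 2 ('b'): freq=5, skip
  Position 3 ('c'): freq=2, skip
  Position 4 ('b'): freq=5, skip
  Position 5 ('b'): freq=5, skip
  Position 6 ('b'): freq=5, skip
  Position 7 ('b'): freq=5, skip
  Position 8 ('a'): freq=2, skip
  Position 9 ('d'): unique! => answer = 9

9


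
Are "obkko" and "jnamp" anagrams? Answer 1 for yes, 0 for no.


Strings: "obkko", "jnamp"
Sorted first:  bkkoo
Sorted second: ajmnp
Differ at position 0: 'b' vs 'a' => not anagrams

0


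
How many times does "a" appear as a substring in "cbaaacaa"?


Searching for "a" in "cbaaacaa"
Scanning each position:
  Position 0: "c" => no
  Position 1: "b" => no
  Position 2: "a" => MATCH
  Position 3: "a" => MATCH
  Position 4: "a" => MATCH
  Position 5: "c" => no
  Position 6: "a" => MATCH
  Position 7: "a" => MATCH
Total occurrences: 5

5


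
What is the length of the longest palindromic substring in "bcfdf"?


Input: "bcfdf"
Checking substrings for palindromes:
  [2:5] "fdf" (len 3) => palindrome
Longest palindromic substring: "fdf" with length 3

3


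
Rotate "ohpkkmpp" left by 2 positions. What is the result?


Input: "ohpkkmpp", rotate left by 2
First 2 characters: "oh"
Remaining characters: "pkkmpp"
Concatenate remaining + first: "pkkmpp" + "oh" = "pkkmppoh"

pkkmppoh


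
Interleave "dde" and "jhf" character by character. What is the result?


Interleaving "dde" and "jhf":
  Position 0: 'd' from first, 'j' from second => "dj"
  Position 1: 'd' from first, 'h' from second => "dh"
  Position 2: 'e' from first, 'f' from second => "ef"
Result: djdhef

djdhef


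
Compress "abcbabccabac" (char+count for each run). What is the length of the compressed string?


Input: abcbabccabac
Runs:
  'a' x 1 => "a1"
  'b' x 1 => "b1"
  'c' x 1 => "c1"
  'b' x 1 => "b1"
  'a' x 1 => "a1"
  'b' x 1 => "b1"
  'c' x 2 => "c2"
  'a' x 1 => "a1"
  'b' x 1 => "b1"
  'a' x 1 => "a1"
  'c' x 1 => "c1"
Compressed: "a1b1c1b1a1b1c2a1b1a1c1"
Compressed length: 22

22


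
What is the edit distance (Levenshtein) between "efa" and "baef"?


Computing edit distance: "efa" -> "baef"
DP table:
           b    a    e    f
      0    1    2    3    4
  e   1    1    2    2    3
  f   2    2    2    3    2
  a   3    3    2    3    3
Edit distance = dp[3][4] = 3

3


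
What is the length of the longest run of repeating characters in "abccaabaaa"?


Input: "abccaabaaa"
Scanning for longest run:
  Position 1 ('b'): new char, reset run to 1
  Position 2 ('c'): new char, reset run to 1
  Position 3 ('c'): continues run of 'c', length=2
  Position 4 ('a'): new char, reset run to 1
  Position 5 ('a'): continues run of 'a', length=2
  Position 6 ('b'): new char, reset run to 1
  Position 7 ('a'): new char, reset run to 1
  Position 8 ('a'): continues run of 'a', length=2
  Position 9 ('a'): continues run of 'a', length=3
Longest run: 'a' with length 3

3


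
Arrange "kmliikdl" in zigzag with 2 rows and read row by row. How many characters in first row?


Zigzag "kmliikdl" into 2 rows:
Placing characters:
  'k' => row 0
  'm' => row 1
  'l' => row 0
  'i' => row 1
  'i' => row 0
  'k' => row 1
  'd' => row 0
  'l' => row 1
Rows:
  Row 0: "klid"
  Row 1: "mikl"
First row length: 4

4


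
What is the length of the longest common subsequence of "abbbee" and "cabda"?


LCS of "abbbee" and "cabda"
DP table:
           c    a    b    d    a
      0    0    0    0    0    0
  a   0    0    1    1    1    1
  b   0    0    1    2    2    2
  b   0    0    1    2    2    2
  b   0    0    1    2    2    2
  e   0    0    1    2    2    2
  e   0    0    1    2    2    2
LCS length = dp[6][5] = 2

2


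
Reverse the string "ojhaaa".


Input: ojhaaa
Reading characters right to left:
  Position 5: 'a'
  Position 4: 'a'
  Position 3: 'a'
  Position 2: 'h'
  Position 1: 'j'
  Position 0: 'o'
Reversed: aaahjo

aaahjo


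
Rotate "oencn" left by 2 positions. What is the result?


Input: "oencn", rotate left by 2
First 2 characters: "oe"
Remaining characters: "ncn"
Concatenate remaining + first: "ncn" + "oe" = "ncnoe"

ncnoe


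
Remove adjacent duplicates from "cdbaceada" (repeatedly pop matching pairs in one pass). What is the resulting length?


Input: cdbaceada
Stack-based adjacent duplicate removal:
  Read 'c': push. Stack: c
  Read 'd': push. Stack: cd
  Read 'b': push. Stack: cdb
  Read 'a': push. Stack: cdba
  Read 'c': push. Stack: cdbac
  Read 'e': push. Stack: cdbace
  Read 'a': push. Stack: cdbacea
  Read 'd': push. Stack: cdbacead
  Read 'a': push. Stack: cdbaceada
Final stack: "cdbaceada" (length 9)

9


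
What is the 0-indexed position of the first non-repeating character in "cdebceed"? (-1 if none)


Input: cdebceed
Character frequencies:
  'b': 1
  'c': 2
  'd': 2
  'e': 3
Scanning left to right for freq == 1:
  Position 0 ('c'): freq=2, skip
  Position 1 ('d'): freq=2, skip
  Position 2 ('e'): freq=3, skip
  Position 3 ('b'): unique! => answer = 3

3


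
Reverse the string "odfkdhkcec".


Input: odfkdhkcec
Reading characters right to left:
  Position 9: 'c'
  Position 8: 'e'
  Position 7: 'c'
  Position 6: 'k'
  Position 5: 'h'
  Position 4: 'd'
  Position 3: 'k'
  Position 2: 'f'
  Position 1: 'd'
  Position 0: 'o'
Reversed: ceckhdkfdo

ceckhdkfdo


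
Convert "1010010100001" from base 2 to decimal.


Input: "1010010100001" in base 2
Positional expansion:
  Digit '1' (value 1) x 2^12 = 4096
  Digit '0' (value 0) x 2^11 = 0
  Digit '1' (value 1) x 2^10 = 1024
  Digit '0' (value 0) x 2^9 = 0
  Digit '0' (value 0) x 2^8 = 0
  Digit '1' (value 1) x 2^7 = 128
  Digit '0' (value 0) x 2^6 = 0
  Digit '1' (value 1) x 2^5 = 32
  Digit '0' (value 0) x 2^4 = 0
  Digit '0' (value 0) x 2^3 = 0
  Digit '0' (value 0) x 2^2 = 0
  Digit '0' (value 0) x 2^1 = 0
  Digit '1' (value 1) x 2^0 = 1
Sum = 5281

5281


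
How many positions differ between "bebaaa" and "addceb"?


Comparing "bebaaa" and "addceb" position by position:
  Position 0: 'b' vs 'a' => DIFFER
  Position 1: 'e' vs 'd' => DIFFER
  Position 2: 'b' vs 'd' => DIFFER
  Position 3: 'a' vs 'c' => DIFFER
  Position 4: 'a' vs 'e' => DIFFER
  Position 5: 'a' vs 'b' => DIFFER
Positions that differ: 6

6


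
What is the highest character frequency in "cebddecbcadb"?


Input: cebddecbcadb
Character counts:
  'a': 1
  'b': 3
  'c': 3
  'd': 3
  'e': 2
Maximum frequency: 3

3


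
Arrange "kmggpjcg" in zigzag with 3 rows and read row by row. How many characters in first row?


Zigzag "kmggpjcg" into 3 rows:
Placing characters:
  'k' => row 0
  'm' => row 1
  'g' => row 2
  'g' => row 1
  'p' => row 0
  'j' => row 1
  'c' => row 2
  'g' => row 1
Rows:
  Row 0: "kp"
  Row 1: "mgjg"
  Row 2: "gc"
First row length: 2

2


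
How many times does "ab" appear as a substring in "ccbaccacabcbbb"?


Searching for "ab" in "ccbaccacabcbbb"
Scanning each position:
  Position 0: "cc" => no
  Position 1: "cb" => no
  Position 2: "ba" => no
  Position 3: "ac" => no
  Position 4: "cc" => no
  Position 5: "ca" => no
  Position 6: "ac" => no
  Position 7: "ca" => no
  Position 8: "ab" => MATCH
  Position 9: "bc" => no
  Position 10: "cb" => no
  Position 11: "bb" => no
  Position 12: "bb" => no
Total occurrences: 1

1


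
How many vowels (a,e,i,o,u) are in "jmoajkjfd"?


Input: jmoajkjfd
Checking each character:
  'j' at position 0: consonant
  'm' at position 1: consonant
  'o' at position 2: vowel (running total: 1)
  'a' at position 3: vowel (running total: 2)
  'j' at position 4: consonant
  'k' at position 5: consonant
  'j' at position 6: consonant
  'f' at position 7: consonant
  'd' at position 8: consonant
Total vowels: 2

2


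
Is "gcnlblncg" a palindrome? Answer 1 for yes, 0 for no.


Input: gcnlblncg
Reversed: gcnlblncg
  Compare pos 0 ('g') with pos 8 ('g'): match
  Compare pos 1 ('c') with pos 7 ('c'): match
  Compare pos 2 ('n') with pos 6 ('n'): match
  Compare pos 3 ('l') with pos 5 ('l'): match
Result: palindrome

1


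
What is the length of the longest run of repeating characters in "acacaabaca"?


Input: "acacaabaca"
Scanning for longest run:
  Position 1 ('c'): new char, reset run to 1
  Position 2 ('a'): new char, reset run to 1
  Position 3 ('c'): new char, reset run to 1
  Position 4 ('a'): new char, reset run to 1
  Position 5 ('a'): continues run of 'a', length=2
  Position 6 ('b'): new char, reset run to 1
  Position 7 ('a'): new char, reset run to 1
  Position 8 ('c'): new char, reset run to 1
  Position 9 ('a'): new char, reset run to 1
Longest run: 'a' with length 2

2


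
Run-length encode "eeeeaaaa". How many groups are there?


Input: eeeeaaaa
Scanning for consecutive runs:
  Group 1: 'e' x 4 (positions 0-3)
  Group 2: 'a' x 4 (positions 4-7)
Total groups: 2

2


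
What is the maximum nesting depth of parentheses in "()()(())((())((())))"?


Input: "()()(())((())((())))"
Tracking depth:
  Position 0 '(': depth becomes 1
  Position 1 ')': depth becomes 0
  Position 2 '(': depth becomes 1
  Position 3 ')': depth becomes 0
  Position 4 '(': depth becomes 1
  Position 5 '(': depth becomes 2
  Position 6 ')': depth becomes 1
  Position 7 ')': depth becomes 0
  Position 8 '(': depth becomes 1
  Position 9 '(': depth becomes 2
  Position 10 '(': depth becomes 3
  Position 11 ')': depth becomes 2
  Position 12 ')': depth becomes 1
  Position 13 '(': depth becomes 2
  Position 14 '(': depth becomes 3
  Position 15 '(': depth becomes 4
  Position 16 ')': depth becomes 3
  Position 17 ')': depth becomes 2
  Position 18 ')': depth becomes 1
  Position 19 ')': depth becomes 0
Maximum depth reached: 4

4


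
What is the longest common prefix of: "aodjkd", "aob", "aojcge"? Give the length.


Words: aodjkd, aob, aojcge
  Position 0: all 'a' => match
  Position 1: all 'o' => match
  Position 2: ('d', 'b', 'j') => mismatch, stop
LCP = "ao" (length 2)

2


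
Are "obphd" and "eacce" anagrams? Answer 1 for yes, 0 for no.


Strings: "obphd", "eacce"
Sorted first:  bdhop
Sorted second: accee
Differ at position 0: 'b' vs 'a' => not anagrams

0


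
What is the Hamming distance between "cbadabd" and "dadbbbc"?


Comparing "cbadabd" and "dadbbbc" position by position:
  Position 0: 'c' vs 'd' => differ
  Position 1: 'b' vs 'a' => differ
  Position 2: 'a' vs 'd' => differ
  Position 3: 'd' vs 'b' => differ
  Position 4: 'a' vs 'b' => differ
  Position 5: 'b' vs 'b' => same
  Position 6: 'd' vs 'c' => differ
Total differences (Hamming distance): 6

6


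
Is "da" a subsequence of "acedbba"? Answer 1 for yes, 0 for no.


Check if "da" is a subsequence of "acedbba"
Greedy scan:
  Position 0 ('a'): no match needed
  Position 1 ('c'): no match needed
  Position 2 ('e'): no match needed
  Position 3 ('d'): matches sub[0] = 'd'
  Position 4 ('b'): no match needed
  Position 5 ('b'): no match needed
  Position 6 ('a'): matches sub[1] = 'a'
All 2 characters matched => is a subsequence

1


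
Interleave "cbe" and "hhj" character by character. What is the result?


Interleaving "cbe" and "hhj":
  Position 0: 'c' from first, 'h' from second => "ch"
  Position 1: 'b' from first, 'h' from second => "bh"
  Position 2: 'e' from first, 'j' from second => "ej"
Result: chbhej

chbhej


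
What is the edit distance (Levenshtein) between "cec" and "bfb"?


Computing edit distance: "cec" -> "bfb"
DP table:
           b    f    b
      0    1    2    3
  c   1    1    2    3
  e   2    2    2    3
  c   3    3    3    3
Edit distance = dp[3][3] = 3

3


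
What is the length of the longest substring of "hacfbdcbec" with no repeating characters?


Input: "hacfbdcbec"
Sliding window (track last position of each char):
  Position 0 ('h'): window [0,0] length 1 -- new best
  Position 1 ('a'): window [0,1] length 2 -- new best
  Position 2 ('c'): window [0,2] length 3 -- new best
  Position 3 ('f'): window [0,3] length 4 -- new best
  Position 4 ('b'): window [0,4] length 5 -- new best
  Position 5 ('d'): window [0,5] length 6 -- new best
  Position 6 ('c'): repeat (last at 2), move window start to 3
  Position 6 ('c'): window [3,6] length 4
  Position 7 ('b'): repeat (last at 4), move window start to 5
  Position 7 ('b'): window [5,7] length 3
  Position 8 ('e'): window [5,8] length 4
  Position 9 ('c'): repeat (last at 6), move window start to 7
  Position 9 ('c'): window [7,9] length 3
Longest substring with no repeats: "hacfbd" with length 6

6


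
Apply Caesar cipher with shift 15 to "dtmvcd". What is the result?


Caesar cipher: shift "dtmvcd" by 15
  'd' (pos 3) + 15 = pos 18 = 's'
  't' (pos 19) + 15 = pos 8 = 'i'
  'm' (pos 12) + 15 = pos 1 = 'b'
  'v' (pos 21) + 15 = pos 10 = 'k'
  'c' (pos 2) + 15 = pos 17 = 'r'
  'd' (pos 3) + 15 = pos 18 = 's'
Result: sibkrs

sibkrs


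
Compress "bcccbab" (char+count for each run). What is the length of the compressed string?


Input: bcccbab
Runs:
  'b' x 1 => "b1"
  'c' x 3 => "c3"
  'b' x 1 => "b1"
  'a' x 1 => "a1"
  'b' x 1 => "b1"
Compressed: "b1c3b1a1b1"
Compressed length: 10

10


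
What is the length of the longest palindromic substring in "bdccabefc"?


Input: "bdccabefc"
Checking substrings for palindromes:
  [2:4] "cc" (len 2) => palindrome
Longest palindromic substring: "cc" with length 2

2


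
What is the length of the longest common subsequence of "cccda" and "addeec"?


LCS of "cccda" and "addeec"
DP table:
           a    d    d    e    e    c
      0    0    0    0    0    0    0
  c   0    0    0    0    0    0    1
  c   0    0    0    0    0    0    1
  c   0    0    0    0    0    0    1
  d   0    0    1    1    1    1    1
  a   0    1    1    1    1    1    1
LCS length = dp[5][6] = 1

1


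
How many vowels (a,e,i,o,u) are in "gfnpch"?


Input: gfnpch
Checking each character:
  'g' at position 0: consonant
  'f' at position 1: consonant
  'n' at position 2: consonant
  'p' at position 3: consonant
  'c' at position 4: consonant
  'h' at position 5: consonant
Total vowels: 0

0


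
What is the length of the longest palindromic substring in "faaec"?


Input: "faaec"
Checking substrings for palindromes:
  [1:3] "aa" (len 2) => palindrome
Longest palindromic substring: "aa" with length 2

2


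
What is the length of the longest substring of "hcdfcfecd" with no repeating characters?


Input: "hcdfcfecd"
Sliding window (track last position of each char):
  Position 0 ('h'): window [0,0] length 1 -- new best
  Position 1 ('c'): window [0,1] length 2 -- new best
  Position 2 ('d'): window [0,2] length 3 -- new best
  Position 3 ('f'): window [0,3] length 4 -- new best
  Position 4 ('c'): repeat (last at 1), move window start to 2
  Position 4 ('c'): window [2,4] length 3
  Position 5 ('f'): repeat (last at 3), move window start to 4
  Position 5 ('f'): window [4,5] length 2
  Position 6 ('e'): window [4,6] length 3
  Position 7 ('c'): repeat (last at 4), move window start to 5
  Position 7 ('c'): window [5,7] length 3
  Position 8 ('d'): window [5,8] length 4
Longest substring with no repeats: "hcdf" with length 4

4


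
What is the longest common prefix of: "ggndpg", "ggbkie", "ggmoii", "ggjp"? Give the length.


Words: ggndpg, ggbkie, ggmoii, ggjp
  Position 0: all 'g' => match
  Position 1: all 'g' => match
  Position 2: ('n', 'b', 'm', 'j') => mismatch, stop
LCP = "gg" (length 2)

2


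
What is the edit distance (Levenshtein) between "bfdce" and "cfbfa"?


Computing edit distance: "bfdce" -> "cfbfa"
DP table:
           c    f    b    f    a
      0    1    2    3    4    5
  b   1    1    2    2    3    4
  f   2    2    1    2    2    3
  d   3    3    2    2    3    3
  c   4    3    3    3    3    4
  e   5    4    4    4    4    4
Edit distance = dp[5][5] = 4

4


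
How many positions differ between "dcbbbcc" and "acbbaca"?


Comparing "dcbbbcc" and "acbbaca" position by position:
  Position 0: 'd' vs 'a' => DIFFER
  Position 1: 'c' vs 'c' => same
  Position 2: 'b' vs 'b' => same
  Position 3: 'b' vs 'b' => same
  Position 4: 'b' vs 'a' => DIFFER
  Position 5: 'c' vs 'c' => same
  Position 6: 'c' vs 'a' => DIFFER
Positions that differ: 3

3


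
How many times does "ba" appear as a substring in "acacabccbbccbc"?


Searching for "ba" in "acacabccbbccbc"
Scanning each position:
  Position 0: "ac" => no
  Position 1: "ca" => no
  Position 2: "ac" => no
  Position 3: "ca" => no
  Position 4: "ab" => no
  Position 5: "bc" => no
  Position 6: "cc" => no
  Position 7: "cb" => no
  Position 8: "bb" => no
  Position 9: "bc" => no
  Position 10: "cc" => no
  Position 11: "cb" => no
  Position 12: "bc" => no
Total occurrences: 0

0


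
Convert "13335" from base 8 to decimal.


Input: "13335" in base 8
Positional expansion:
  Digit '1' (value 1) x 8^4 = 4096
  Digit '3' (value 3) x 8^3 = 1536
  Digit '3' (value 3) x 8^2 = 192
  Digit '3' (value 3) x 8^1 = 24
  Digit '5' (value 5) x 8^0 = 5
Sum = 5853

5853


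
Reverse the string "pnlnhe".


Input: pnlnhe
Reading characters right to left:
  Position 5: 'e'
  Position 4: 'h'
  Position 3: 'n'
  Position 2: 'l'
  Position 1: 'n'
  Position 0: 'p'
Reversed: ehnlnp

ehnlnp


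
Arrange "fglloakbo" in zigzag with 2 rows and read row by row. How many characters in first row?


Zigzag "fglloakbo" into 2 rows:
Placing characters:
  'f' => row 0
  'g' => row 1
  'l' => row 0
  'l' => row 1
  'o' => row 0
  'a' => row 1
  'k' => row 0
  'b' => row 1
  'o' => row 0
Rows:
  Row 0: "floko"
  Row 1: "glab"
First row length: 5

5


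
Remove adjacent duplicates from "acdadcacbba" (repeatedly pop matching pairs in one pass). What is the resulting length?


Input: acdadcacbba
Stack-based adjacent duplicate removal:
  Read 'a': push. Stack: a
  Read 'c': push. Stack: ac
  Read 'd': push. Stack: acd
  Read 'a': push. Stack: acda
  Read 'd': push. Stack: acdad
  Read 'c': push. Stack: acdadc
  Read 'a': push. Stack: acdadca
  Read 'c': push. Stack: acdadcac
  Read 'b': push. Stack: acdadcacb
  Read 'b': matches stack top 'b' => pop. Stack: acdadcac
  Read 'a': push. Stack: acdadcaca
Final stack: "acdadcaca" (length 9)

9


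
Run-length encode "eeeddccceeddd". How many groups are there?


Input: eeeddccceeddd
Scanning for consecutive runs:
  Group 1: 'e' x 3 (positions 0-2)
  Group 2: 'd' x 2 (positions 3-4)
  Group 3: 'c' x 3 (positions 5-7)
  Group 4: 'e' x 2 (positions 8-9)
  Group 5: 'd' x 3 (positions 10-12)
Total groups: 5

5


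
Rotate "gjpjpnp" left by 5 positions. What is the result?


Input: "gjpjpnp", rotate left by 5
First 5 characters: "gjpjp"
Remaining characters: "np"
Concatenate remaining + first: "np" + "gjpjp" = "npgjpjp"

npgjpjp


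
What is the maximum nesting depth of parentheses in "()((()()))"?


Input: "()((()()))"
Tracking depth:
  Position 0 '(': depth becomes 1
  Position 1 ')': depth becomes 0
  Position 2 '(': depth becomes 1
  Position 3 '(': depth becomes 2
  Position 4 '(': depth becomes 3
  Position 5 ')': depth becomes 2
  Position 6 '(': depth becomes 3
  Position 7 ')': depth becomes 2
  Position 8 ')': depth becomes 1
  Position 9 ')': depth becomes 0
Maximum depth reached: 3

3


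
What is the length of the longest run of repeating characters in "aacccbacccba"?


Input: "aacccbacccba"
Scanning for longest run:
  Position 1 ('a'): continues run of 'a', length=2
  Position 2 ('c'): new char, reset run to 1
  Position 3 ('c'): continues run of 'c', length=2
  Position 4 ('c'): continues run of 'c', length=3
  Position 5 ('b'): new char, reset run to 1
  Position 6 ('a'): new char, reset run to 1
  Position 7 ('c'): new char, reset run to 1
  Position 8 ('c'): continues run of 'c', length=2
  Position 9 ('c'): continues run of 'c', length=3
  Position 10 ('b'): new char, reset run to 1
  Position 11 ('a'): new char, reset run to 1
Longest run: 'c' with length 3

3


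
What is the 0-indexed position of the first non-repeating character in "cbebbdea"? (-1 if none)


Input: cbebbdea
Character frequencies:
  'a': 1
  'b': 3
  'c': 1
  'd': 1
  'e': 2
Scanning left to right for freq == 1:
  Position 0 ('c'): unique! => answer = 0

0


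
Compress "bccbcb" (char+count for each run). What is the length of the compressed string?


Input: bccbcb
Runs:
  'b' x 1 => "b1"
  'c' x 2 => "c2"
  'b' x 1 => "b1"
  'c' x 1 => "c1"
  'b' x 1 => "b1"
Compressed: "b1c2b1c1b1"
Compressed length: 10

10


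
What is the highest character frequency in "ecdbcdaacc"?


Input: ecdbcdaacc
Character counts:
  'a': 2
  'b': 1
  'c': 4
  'd': 2
  'e': 1
Maximum frequency: 4

4


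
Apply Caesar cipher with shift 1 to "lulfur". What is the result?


Caesar cipher: shift "lulfur" by 1
  'l' (pos 11) + 1 = pos 12 = 'm'
  'u' (pos 20) + 1 = pos 21 = 'v'
  'l' (pos 11) + 1 = pos 12 = 'm'
  'f' (pos 5) + 1 = pos 6 = 'g'
  'u' (pos 20) + 1 = pos 21 = 'v'
  'r' (pos 17) + 1 = pos 18 = 's'
Result: mvmgvs

mvmgvs


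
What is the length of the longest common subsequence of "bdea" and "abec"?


LCS of "bdea" and "abec"
DP table:
           a    b    e    c
      0    0    0    0    0
  b   0    0    1    1    1
  d   0    0    1    1    1
  e   0    0    1    2    2
  a   0    1    1    2    2
LCS length = dp[4][4] = 2

2


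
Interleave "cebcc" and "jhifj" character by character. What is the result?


Interleaving "cebcc" and "jhifj":
  Position 0: 'c' from first, 'j' from second => "cj"
  Position 1: 'e' from first, 'h' from second => "eh"
  Position 2: 'b' from first, 'i' from second => "bi"
  Position 3: 'c' from first, 'f' from second => "cf"
  Position 4: 'c' from first, 'j' from second => "cj"
Result: cjehbicfcj

cjehbicfcj


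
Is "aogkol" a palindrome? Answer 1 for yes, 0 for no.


Input: aogkol
Reversed: lokgoa
  Compare pos 0 ('a') with pos 5 ('l'): MISMATCH
  Compare pos 1 ('o') with pos 4 ('o'): match
  Compare pos 2 ('g') with pos 3 ('k'): MISMATCH
Result: not a palindrome

0


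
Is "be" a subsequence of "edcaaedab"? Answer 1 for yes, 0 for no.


Check if "be" is a subsequence of "edcaaedab"
Greedy scan:
  Position 0 ('e'): no match needed
  Position 1 ('d'): no match needed
  Position 2 ('c'): no match needed
  Position 3 ('a'): no match needed
  Position 4 ('a'): no match needed
  Position 5 ('e'): no match needed
  Position 6 ('d'): no match needed
  Position 7 ('a'): no match needed
  Position 8 ('b'): matches sub[0] = 'b'
Only matched 1/2 characters => not a subsequence

0


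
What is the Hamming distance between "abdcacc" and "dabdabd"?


Comparing "abdcacc" and "dabdabd" position by position:
  Position 0: 'a' vs 'd' => differ
  Position 1: 'b' vs 'a' => differ
  Position 2: 'd' vs 'b' => differ
  Position 3: 'c' vs 'd' => differ
  Position 4: 'a' vs 'a' => same
  Position 5: 'c' vs 'b' => differ
  Position 6: 'c' vs 'd' => differ
Total differences (Hamming distance): 6

6


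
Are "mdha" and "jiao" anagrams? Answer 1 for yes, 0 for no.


Strings: "mdha", "jiao"
Sorted first:  adhm
Sorted second: aijo
Differ at position 1: 'd' vs 'i' => not anagrams

0


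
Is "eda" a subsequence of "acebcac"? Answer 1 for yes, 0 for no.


Check if "eda" is a subsequence of "acebcac"
Greedy scan:
  Position 0 ('a'): no match needed
  Position 1 ('c'): no match needed
  Position 2 ('e'): matches sub[0] = 'e'
  Position 3 ('b'): no match needed
  Position 4 ('c'): no match needed
  Position 5 ('a'): no match needed
  Position 6 ('c'): no match needed
Only matched 1/3 characters => not a subsequence

0


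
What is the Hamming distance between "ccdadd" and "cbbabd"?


Comparing "ccdadd" and "cbbabd" position by position:
  Position 0: 'c' vs 'c' => same
  Position 1: 'c' vs 'b' => differ
  Position 2: 'd' vs 'b' => differ
  Position 3: 'a' vs 'a' => same
  Position 4: 'd' vs 'b' => differ
  Position 5: 'd' vs 'd' => same
Total differences (Hamming distance): 3

3


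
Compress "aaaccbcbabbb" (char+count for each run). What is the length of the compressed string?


Input: aaaccbcbabbb
Runs:
  'a' x 3 => "a3"
  'c' x 2 => "c2"
  'b' x 1 => "b1"
  'c' x 1 => "c1"
  'b' x 1 => "b1"
  'a' x 1 => "a1"
  'b' x 3 => "b3"
Compressed: "a3c2b1c1b1a1b3"
Compressed length: 14

14


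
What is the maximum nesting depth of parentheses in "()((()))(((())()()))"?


Input: "()((()))(((())()()))"
Tracking depth:
  Position 0 '(': depth becomes 1
  Position 1 ')': depth becomes 0
  Position 2 '(': depth becomes 1
  Position 3 '(': depth becomes 2
  Position 4 '(': depth becomes 3
  Position 5 ')': depth becomes 2
  Position 6 ')': depth becomes 1
  Position 7 ')': depth becomes 0
  Position 8 '(': depth becomes 1
  Position 9 '(': depth becomes 2
  Position 10 '(': depth becomes 3
  Position 11 '(': depth becomes 4
  Position 12 ')': depth becomes 3
  Position 13 ')': depth becomes 2
  Position 14 '(': depth becomes 3
  Position 15 ')': depth becomes 2
  Position 16 '(': depth becomes 3
  Position 17 ')': depth becomes 2
  Position 18 ')': depth becomes 1
  Position 19 ')': depth becomes 0
Maximum depth reached: 4

4


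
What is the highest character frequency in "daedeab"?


Input: daedeab
Character counts:
  'a': 2
  'b': 1
  'd': 2
  'e': 2
Maximum frequency: 2

2


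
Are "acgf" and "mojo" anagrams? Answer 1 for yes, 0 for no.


Strings: "acgf", "mojo"
Sorted first:  acfg
Sorted second: jmoo
Differ at position 0: 'a' vs 'j' => not anagrams

0


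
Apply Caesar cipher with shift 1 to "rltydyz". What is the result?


Caesar cipher: shift "rltydyz" by 1
  'r' (pos 17) + 1 = pos 18 = 's'
  'l' (pos 11) + 1 = pos 12 = 'm'
  't' (pos 19) + 1 = pos 20 = 'u'
  'y' (pos 24) + 1 = pos 25 = 'z'
  'd' (pos 3) + 1 = pos 4 = 'e'
  'y' (pos 24) + 1 = pos 25 = 'z'
  'z' (pos 25) + 1 = pos 0 = 'a'
Result: smuzeza

smuzeza


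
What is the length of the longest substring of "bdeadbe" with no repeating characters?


Input: "bdeadbe"
Sliding window (track last position of each char):
  Position 0 ('b'): window [0,0] length 1 -- new best
  Position 1 ('d'): window [0,1] length 2 -- new best
  Position 2 ('e'): window [0,2] length 3 -- new best
  Position 3 ('a'): window [0,3] length 4 -- new best
  Position 4 ('d'): repeat (last at 1), move window start to 2
  Position 4 ('d'): window [2,4] length 3
  Position 5 ('b'): window [2,5] length 4
  Position 6 ('e'): repeat (last at 2), move window start to 3
  Position 6 ('e'): window [3,6] length 4
Longest substring with no repeats: "bdea" with length 4

4


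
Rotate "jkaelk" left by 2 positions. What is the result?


Input: "jkaelk", rotate left by 2
First 2 characters: "jk"
Remaining characters: "aelk"
Concatenate remaining + first: "aelk" + "jk" = "aelkjk"

aelkjk


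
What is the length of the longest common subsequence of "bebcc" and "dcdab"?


LCS of "bebcc" and "dcdab"
DP table:
           d    c    d    a    b
      0    0    0    0    0    0
  b   0    0    0    0    0    1
  e   0    0    0    0    0    1
  b   0    0    0    0    0    1
  c   0    0    1    1    1    1
  c   0    0    1    1    1    1
LCS length = dp[5][5] = 1

1


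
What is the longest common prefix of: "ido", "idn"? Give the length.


Words: ido, idn
  Position 0: all 'i' => match
  Position 1: all 'd' => match
  Position 2: ('o', 'n') => mismatch, stop
LCP = "id" (length 2)

2


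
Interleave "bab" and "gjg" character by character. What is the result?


Interleaving "bab" and "gjg":
  Position 0: 'b' from first, 'g' from second => "bg"
  Position 1: 'a' from first, 'j' from second => "aj"
  Position 2: 'b' from first, 'g' from second => "bg"
Result: bgajbg

bgajbg


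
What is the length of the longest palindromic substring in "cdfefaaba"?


Input: "cdfefaaba"
Checking substrings for palindromes:
  [2:5] "fef" (len 3) => palindrome
  [6:9] "aba" (len 3) => palindrome
  [5:7] "aa" (len 2) => palindrome
Longest palindromic substring: "fef" with length 3

3


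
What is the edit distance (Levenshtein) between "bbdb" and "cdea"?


Computing edit distance: "bbdb" -> "cdea"
DP table:
           c    d    e    a
      0    1    2    3    4
  b   1    1    2    3    4
  b   2    2    2    3    4
  d   3    3    2    3    4
  b   4    4    3    3    4
Edit distance = dp[4][4] = 4

4


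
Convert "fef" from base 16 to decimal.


Input: "fef" in base 16
Positional expansion:
  Digit 'f' (value 15) x 16^2 = 3840
  Digit 'e' (value 14) x 16^1 = 224
  Digit 'f' (value 15) x 16^0 = 15
Sum = 4079

4079


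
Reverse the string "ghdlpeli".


Input: ghdlpeli
Reading characters right to left:
  Position 7: 'i'
  Position 6: 'l'
  Position 5: 'e'
  Position 4: 'p'
  Position 3: 'l'
  Position 2: 'd'
  Position 1: 'h'
  Position 0: 'g'
Reversed: ilepldhg

ilepldhg


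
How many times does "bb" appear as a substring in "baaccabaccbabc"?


Searching for "bb" in "baaccabaccbabc"
Scanning each position:
  Position 0: "ba" => no
  Position 1: "aa" => no
  Position 2: "ac" => no
  Position 3: "cc" => no
  Position 4: "ca" => no
  Position 5: "ab" => no
  Position 6: "ba" => no
  Position 7: "ac" => no
  Position 8: "cc" => no
  Position 9: "cb" => no
  Position 10: "ba" => no
  Position 11: "ab" => no
  Position 12: "bc" => no
Total occurrences: 0

0


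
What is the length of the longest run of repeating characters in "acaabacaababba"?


Input: "acaabacaababba"
Scanning for longest run:
  Position 1 ('c'): new char, reset run to 1
  Position 2 ('a'): new char, reset run to 1
  Position 3 ('a'): continues run of 'a', length=2
  Position 4 ('b'): new char, reset run to 1
  Position 5 ('a'): new char, reset run to 1
  Position 6 ('c'): new char, reset run to 1
  Position 7 ('a'): new char, reset run to 1
  Position 8 ('a'): continues run of 'a', length=2
  Position 9 ('b'): new char, reset run to 1
  Position 10 ('a'): new char, reset run to 1
  Position 11 ('b'): new char, reset run to 1
  Position 12 ('b'): continues run of 'b', length=2
  Position 13 ('a'): new char, reset run to 1
Longest run: 'a' with length 2

2


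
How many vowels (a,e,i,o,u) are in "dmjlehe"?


Input: dmjlehe
Checking each character:
  'd' at position 0: consonant
  'm' at position 1: consonant
  'j' at position 2: consonant
  'l' at position 3: consonant
  'e' at position 4: vowel (running total: 1)
  'h' at position 5: consonant
  'e' at position 6: vowel (running total: 2)
Total vowels: 2

2


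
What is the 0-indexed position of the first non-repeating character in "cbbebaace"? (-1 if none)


Input: cbbebaace
Character frequencies:
  'a': 2
  'b': 3
  'c': 2
  'e': 2
Scanning left to right for freq == 1:
  Position 0 ('c'): freq=2, skip
  Position 1 ('b'): freq=3, skip
  Position 2 ('b'): freq=3, skip
  Position 3 ('e'): freq=2, skip
  Position 4 ('b'): freq=3, skip
  Position 5 ('a'): freq=2, skip
  Position 6 ('a'): freq=2, skip
  Position 7 ('c'): freq=2, skip
  Position 8 ('e'): freq=2, skip
  No unique character found => answer = -1

-1


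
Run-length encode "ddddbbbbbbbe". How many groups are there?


Input: ddddbbbbbbbe
Scanning for consecutive runs:
  Group 1: 'd' x 4 (positions 0-3)
  Group 2: 'b' x 7 (positions 4-10)
  Group 3: 'e' x 1 (positions 11-11)
Total groups: 3

3


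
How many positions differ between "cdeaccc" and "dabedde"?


Comparing "cdeaccc" and "dabedde" position by position:
  Position 0: 'c' vs 'd' => DIFFER
  Position 1: 'd' vs 'a' => DIFFER
  Position 2: 'e' vs 'b' => DIFFER
  Position 3: 'a' vs 'e' => DIFFER
  Position 4: 'c' vs 'd' => DIFFER
  Position 5: 'c' vs 'd' => DIFFER
  Position 6: 'c' vs 'e' => DIFFER
Positions that differ: 7

7


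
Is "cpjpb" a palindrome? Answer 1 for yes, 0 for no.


Input: cpjpb
Reversed: bpjpc
  Compare pos 0 ('c') with pos 4 ('b'): MISMATCH
  Compare pos 1 ('p') with pos 3 ('p'): match
Result: not a palindrome

0


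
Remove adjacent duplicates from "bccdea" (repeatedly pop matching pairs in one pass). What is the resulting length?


Input: bccdea
Stack-based adjacent duplicate removal:
  Read 'b': push. Stack: b
  Read 'c': push. Stack: bc
  Read 'c': matches stack top 'c' => pop. Stack: b
  Read 'd': push. Stack: bd
  Read 'e': push. Stack: bde
  Read 'a': push. Stack: bdea
Final stack: "bdea" (length 4)

4


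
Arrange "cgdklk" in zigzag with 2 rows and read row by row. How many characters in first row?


Zigzag "cgdklk" into 2 rows:
Placing characters:
  'c' => row 0
  'g' => row 1
  'd' => row 0
  'k' => row 1
  'l' => row 0
  'k' => row 1
Rows:
  Row 0: "cdl"
  Row 1: "gkk"
First row length: 3

3


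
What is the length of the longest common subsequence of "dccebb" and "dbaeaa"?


LCS of "dccebb" and "dbaeaa"
DP table:
           d    b    a    e    a    a
      0    0    0    0    0    0    0
  d   0    1    1    1    1    1    1
  c   0    1    1    1    1    1    1
  c   0    1    1    1    1    1    1
  e   0    1    1    1    2    2    2
  b   0    1    2    2    2    2    2
  b   0    1    2    2    2    2    2
LCS length = dp[6][6] = 2

2


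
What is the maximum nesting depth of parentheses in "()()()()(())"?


Input: "()()()()(())"
Tracking depth:
  Position 0 '(': depth becomes 1
  Position 1 ')': depth becomes 0
  Position 2 '(': depth becomes 1
  Position 3 ')': depth becomes 0
  Position 4 '(': depth becomes 1
  Position 5 ')': depth becomes 0
  Position 6 '(': depth becomes 1
  Position 7 ')': depth becomes 0
  Position 8 '(': depth becomes 1
  Position 9 '(': depth becomes 2
  Position 10 ')': depth becomes 1
  Position 11 ')': depth becomes 0
Maximum depth reached: 2

2


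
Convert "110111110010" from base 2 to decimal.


Input: "110111110010" in base 2
Positional expansion:
  Digit '1' (value 1) x 2^11 = 2048
  Digit '1' (value 1) x 2^10 = 1024
  Digit '0' (value 0) x 2^9 = 0
  Digit '1' (value 1) x 2^8 = 256
  Digit '1' (value 1) x 2^7 = 128
  Digit '1' (value 1) x 2^6 = 64
  Digit '1' (value 1) x 2^5 = 32
  Digit '1' (value 1) x 2^4 = 16
  Digit '0' (value 0) x 2^3 = 0
  Digit '0' (value 0) x 2^2 = 0
  Digit '1' (value 1) x 2^1 = 2
  Digit '0' (value 0) x 2^0 = 0
Sum = 3570

3570


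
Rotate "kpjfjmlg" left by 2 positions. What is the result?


Input: "kpjfjmlg", rotate left by 2
First 2 characters: "kp"
Remaining characters: "jfjmlg"
Concatenate remaining + first: "jfjmlg" + "kp" = "jfjmlgkp"

jfjmlgkp


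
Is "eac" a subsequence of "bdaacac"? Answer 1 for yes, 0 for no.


Check if "eac" is a subsequence of "bdaacac"
Greedy scan:
  Position 0 ('b'): no match needed
  Position 1 ('d'): no match needed
  Position 2 ('a'): no match needed
  Position 3 ('a'): no match needed
  Position 4 ('c'): no match needed
  Position 5 ('a'): no match needed
  Position 6 ('c'): no match needed
Only matched 0/3 characters => not a subsequence

0


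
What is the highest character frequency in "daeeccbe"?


Input: daeeccbe
Character counts:
  'a': 1
  'b': 1
  'c': 2
  'd': 1
  'e': 3
Maximum frequency: 3

3


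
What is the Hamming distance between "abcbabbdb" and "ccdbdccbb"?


Comparing "abcbabbdb" and "ccdbdccbb" position by position:
  Position 0: 'a' vs 'c' => differ
  Position 1: 'b' vs 'c' => differ
  Position 2: 'c' vs 'd' => differ
  Position 3: 'b' vs 'b' => same
  Position 4: 'a' vs 'd' => differ
  Position 5: 'b' vs 'c' => differ
  Position 6: 'b' vs 'c' => differ
  Position 7: 'd' vs 'b' => differ
  Position 8: 'b' vs 'b' => same
Total differences (Hamming distance): 7

7


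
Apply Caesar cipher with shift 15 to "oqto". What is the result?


Caesar cipher: shift "oqto" by 15
  'o' (pos 14) + 15 = pos 3 = 'd'
  'q' (pos 16) + 15 = pos 5 = 'f'
  't' (pos 19) + 15 = pos 8 = 'i'
  'o' (pos 14) + 15 = pos 3 = 'd'
Result: dfid

dfid


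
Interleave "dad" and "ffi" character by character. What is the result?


Interleaving "dad" and "ffi":
  Position 0: 'd' from first, 'f' from second => "df"
  Position 1: 'a' from first, 'f' from second => "af"
  Position 2: 'd' from first, 'i' from second => "di"
Result: dfafdi

dfafdi
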